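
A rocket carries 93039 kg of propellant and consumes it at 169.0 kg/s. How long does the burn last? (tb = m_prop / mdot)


tb = 93039 / 169.0 = 550.5 s

550.5 s


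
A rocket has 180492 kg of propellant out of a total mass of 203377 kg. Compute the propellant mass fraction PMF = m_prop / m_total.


PMF = 180492 / 203377 = 0.887

0.887


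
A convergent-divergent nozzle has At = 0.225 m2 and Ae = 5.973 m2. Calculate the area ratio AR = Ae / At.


AR = 5.973 / 0.225 = 26.5

26.5


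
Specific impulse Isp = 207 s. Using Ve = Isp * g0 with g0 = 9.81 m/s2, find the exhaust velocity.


Ve = Isp * g0 = 207 * 9.81 = 2030.7 m/s

2030.7 m/s


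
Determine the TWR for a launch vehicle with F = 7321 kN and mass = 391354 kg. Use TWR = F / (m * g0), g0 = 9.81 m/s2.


TWR = 7321000 / (391354 * 9.81) = 1.91

1.91


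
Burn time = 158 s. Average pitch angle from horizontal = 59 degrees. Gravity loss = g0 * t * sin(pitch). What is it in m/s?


GL = 9.81 * 158 * sin(59 deg) = 1329 m/s

1329 m/s


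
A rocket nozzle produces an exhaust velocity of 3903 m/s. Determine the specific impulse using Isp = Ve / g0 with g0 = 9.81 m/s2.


Isp = Ve / g0 = 3903 / 9.81 = 397.9 s

397.9 s


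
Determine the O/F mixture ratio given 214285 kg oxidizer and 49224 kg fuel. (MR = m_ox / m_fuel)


MR = 214285 / 49224 = 4.35

4.35


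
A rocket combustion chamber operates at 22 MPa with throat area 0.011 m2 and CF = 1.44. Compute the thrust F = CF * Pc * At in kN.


F = 1.44 * 22e6 * 0.011 = 348480.0 N = 348.5 kN

348.5 kN


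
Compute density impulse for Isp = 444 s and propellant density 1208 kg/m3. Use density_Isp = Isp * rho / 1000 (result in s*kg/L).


rho*Isp = 444 * 1208 / 1000 = 536 s*kg/L

536 s*kg/L


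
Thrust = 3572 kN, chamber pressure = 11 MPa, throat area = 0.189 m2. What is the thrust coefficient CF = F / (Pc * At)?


CF = 3572000 / (11e6 * 0.189) = 1.72

1.72


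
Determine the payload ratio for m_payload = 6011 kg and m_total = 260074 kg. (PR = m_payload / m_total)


PR = 6011 / 260074 = 0.0231

0.0231


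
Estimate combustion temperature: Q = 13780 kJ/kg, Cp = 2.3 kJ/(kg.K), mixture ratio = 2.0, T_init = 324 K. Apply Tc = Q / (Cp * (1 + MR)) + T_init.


Tc = 13780 / (2.3 * (1 + 2.0)) + 324 = 2321 K

2321 K


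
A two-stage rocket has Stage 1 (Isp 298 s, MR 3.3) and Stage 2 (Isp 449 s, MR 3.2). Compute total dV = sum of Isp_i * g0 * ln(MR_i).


dV1 = 298 * 9.81 * ln(3.3) = 3490.3 m/s
dV2 = 449 * 9.81 * ln(3.2) = 5123.3 m/s
Total dV = 3490.3 + 5123.3 = 8613.6 m/s ~ 8614 m/s

8614 m/s


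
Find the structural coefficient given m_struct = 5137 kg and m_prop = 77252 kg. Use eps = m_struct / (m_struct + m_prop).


eps = 5137 / (5137 + 77252) = 0.0624

0.0624


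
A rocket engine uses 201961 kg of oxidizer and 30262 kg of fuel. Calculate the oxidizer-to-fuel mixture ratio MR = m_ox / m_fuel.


MR = 201961 / 30262 = 6.67

6.67


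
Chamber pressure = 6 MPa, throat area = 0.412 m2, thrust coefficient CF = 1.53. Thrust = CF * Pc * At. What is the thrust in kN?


F = 1.53 * 6e6 * 0.412 = 3.7822e+06 N = 3782.2 kN

3782.2 kN


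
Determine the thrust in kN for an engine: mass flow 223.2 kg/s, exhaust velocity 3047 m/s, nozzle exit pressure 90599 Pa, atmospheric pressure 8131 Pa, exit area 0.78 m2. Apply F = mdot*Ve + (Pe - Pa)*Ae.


F = 223.2 * 3047 + (90599 - 8131) * 0.78 = 744415.0 N = 744.4 kN

744.4 kN


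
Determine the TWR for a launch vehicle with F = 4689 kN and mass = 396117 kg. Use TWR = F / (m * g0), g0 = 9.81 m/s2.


TWR = 4689000 / (396117 * 9.81) = 1.21

1.21


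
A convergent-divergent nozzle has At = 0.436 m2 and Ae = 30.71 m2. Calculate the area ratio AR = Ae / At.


AR = 30.71 / 0.436 = 70.4

70.4


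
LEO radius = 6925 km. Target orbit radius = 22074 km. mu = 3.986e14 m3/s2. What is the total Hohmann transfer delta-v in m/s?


V1 = sqrt(mu/r1) = 7586.8 m/s
dV1 = V1*(sqrt(2*r2/(r1+r2)) - 1) = 1774.21 m/s
V2 = sqrt(mu/r2) = 4249.41 m/s
dV2 = V2*(1 - sqrt(2*r1/(r1+r2))) = 1312.69 m/s
Total dV = 3087 m/s

3087 m/s


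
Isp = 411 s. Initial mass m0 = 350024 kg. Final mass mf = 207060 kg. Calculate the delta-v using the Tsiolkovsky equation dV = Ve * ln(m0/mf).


Ve = 411 * 9.81 = 4031.91 m/s
dV = 4031.91 * ln(350024/207060) = 2117 m/s

2117 m/s


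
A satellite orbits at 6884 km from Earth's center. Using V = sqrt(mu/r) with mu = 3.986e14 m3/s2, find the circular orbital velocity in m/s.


V = sqrt(3.986e14 / 6884000) = 7609 m/s

7609 m/s


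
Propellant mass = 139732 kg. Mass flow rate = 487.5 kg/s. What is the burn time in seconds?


tb = 139732 / 487.5 = 286.6 s

286.6 s


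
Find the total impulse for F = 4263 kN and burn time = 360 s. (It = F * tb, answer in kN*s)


It = 4263 * 360 = 1534680 kN*s

1534680 kN*s


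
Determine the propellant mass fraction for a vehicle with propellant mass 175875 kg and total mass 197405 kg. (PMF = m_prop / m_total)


PMF = 175875 / 197405 = 0.891

0.891


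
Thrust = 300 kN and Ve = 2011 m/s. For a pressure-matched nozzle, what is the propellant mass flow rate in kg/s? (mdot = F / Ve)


mdot = F / Ve = 300000 / 2011 = 149.2 kg/s

149.2 kg/s


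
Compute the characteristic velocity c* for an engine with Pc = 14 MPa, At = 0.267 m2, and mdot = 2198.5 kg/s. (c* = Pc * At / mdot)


c* = 14e6 * 0.267 / 2198.5 = 1700 m/s

1700 m/s


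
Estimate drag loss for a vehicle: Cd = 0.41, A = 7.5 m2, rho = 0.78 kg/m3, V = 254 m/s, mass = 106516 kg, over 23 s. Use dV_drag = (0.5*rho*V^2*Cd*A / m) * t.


D = 0.5 * 0.78 * 254^2 * 0.41 * 7.5 = 77370.81 N
a = 77370.81 / 106516 = 0.7264 m/s2
dV = 0.7264 * 23 = 16.7 m/s

16.7 m/s


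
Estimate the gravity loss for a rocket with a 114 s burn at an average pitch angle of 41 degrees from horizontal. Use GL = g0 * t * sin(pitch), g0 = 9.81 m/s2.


GL = 9.81 * 114 * sin(41 deg) = 734 m/s

734 m/s


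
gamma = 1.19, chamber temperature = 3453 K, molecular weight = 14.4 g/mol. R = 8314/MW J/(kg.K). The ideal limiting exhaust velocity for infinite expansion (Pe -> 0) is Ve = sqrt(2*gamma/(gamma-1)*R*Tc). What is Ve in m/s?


R = 8314 / 14.4 = 577.36 J/(kg.K)
Ve = sqrt(2 * 1.19 / (1.19 - 1) * 577.36 * 3453) = 4997 m/s

4997 m/s


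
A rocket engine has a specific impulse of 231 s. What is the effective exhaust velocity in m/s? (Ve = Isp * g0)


Ve = Isp * g0 = 231 * 9.81 = 2266.1 m/s

2266.1 m/s


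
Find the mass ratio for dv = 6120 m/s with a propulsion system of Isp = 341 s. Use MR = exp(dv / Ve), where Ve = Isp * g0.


Ve = 341 * 9.81 = 3345.21 m/s
MR = exp(6120 / 3345.21) = 6.231

6.231


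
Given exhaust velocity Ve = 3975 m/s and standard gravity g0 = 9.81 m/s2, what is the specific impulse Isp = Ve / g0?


Isp = Ve / g0 = 3975 / 9.81 = 405.2 s

405.2 s


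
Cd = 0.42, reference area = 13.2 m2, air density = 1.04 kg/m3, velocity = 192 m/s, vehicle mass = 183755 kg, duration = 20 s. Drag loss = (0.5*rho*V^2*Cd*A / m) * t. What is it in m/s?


D = 0.5 * 1.04 * 192^2 * 0.42 * 13.2 = 106274.49 N
a = 106274.49 / 183755 = 0.5783 m/s2
dV = 0.5783 * 20 = 11.6 m/s

11.6 m/s


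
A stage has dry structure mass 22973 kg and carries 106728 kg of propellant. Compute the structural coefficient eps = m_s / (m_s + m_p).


eps = 22973 / (22973 + 106728) = 0.1771

0.1771


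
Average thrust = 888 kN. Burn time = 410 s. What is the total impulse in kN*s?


It = 888 * 410 = 364080 kN*s

364080 kN*s


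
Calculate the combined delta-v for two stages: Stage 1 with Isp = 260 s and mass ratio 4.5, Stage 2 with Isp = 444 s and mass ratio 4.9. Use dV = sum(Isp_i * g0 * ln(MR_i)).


dV1 = 260 * 9.81 * ln(4.5) = 3836.3 m/s
dV2 = 444 * 9.81 * ln(4.9) = 6922.1 m/s
Total dV = 3836.3 + 6922.1 = 10758.4 m/s ~ 10758 m/s

10758 m/s


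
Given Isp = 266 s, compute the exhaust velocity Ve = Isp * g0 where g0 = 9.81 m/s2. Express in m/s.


Ve = Isp * g0 = 266 * 9.81 = 2609.5 m/s

2609.5 m/s


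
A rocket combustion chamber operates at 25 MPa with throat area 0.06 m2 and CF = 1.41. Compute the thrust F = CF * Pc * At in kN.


F = 1.41 * 25e6 * 0.06 = 2.1150e+06 N = 2115.0 kN

2115.0 kN


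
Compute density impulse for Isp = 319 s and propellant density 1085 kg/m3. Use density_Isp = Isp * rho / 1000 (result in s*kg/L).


rho*Isp = 319 * 1085 / 1000 = 346 s*kg/L

346 s*kg/L


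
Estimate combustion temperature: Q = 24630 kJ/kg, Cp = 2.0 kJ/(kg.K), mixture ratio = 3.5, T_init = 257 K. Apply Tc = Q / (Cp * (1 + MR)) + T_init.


Tc = 24630 / (2.0 * (1 + 3.5)) + 257 = 2994 K

2994 K


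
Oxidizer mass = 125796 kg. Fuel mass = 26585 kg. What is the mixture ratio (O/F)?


MR = 125796 / 26585 = 4.73

4.73


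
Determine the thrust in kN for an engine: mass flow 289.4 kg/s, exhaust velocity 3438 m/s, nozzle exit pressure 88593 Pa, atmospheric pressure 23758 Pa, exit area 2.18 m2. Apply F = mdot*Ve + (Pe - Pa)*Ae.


F = 289.4 * 3438 + (88593 - 23758) * 2.18 = 1.1363e+06 N = 1136.3 kN

1136.3 kN


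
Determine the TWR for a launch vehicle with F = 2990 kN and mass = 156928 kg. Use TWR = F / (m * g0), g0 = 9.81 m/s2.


TWR = 2990000 / (156928 * 9.81) = 1.94

1.94


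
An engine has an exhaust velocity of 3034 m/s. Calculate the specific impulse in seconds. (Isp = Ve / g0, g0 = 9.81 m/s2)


Isp = Ve / g0 = 3034 / 9.81 = 309.3 s

309.3 s


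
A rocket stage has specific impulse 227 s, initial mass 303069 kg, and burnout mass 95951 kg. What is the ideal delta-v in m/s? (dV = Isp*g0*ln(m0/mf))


Ve = 227 * 9.81 = 2226.87 m/s
dV = 2226.87 * ln(303069/95951) = 2561 m/s

2561 m/s


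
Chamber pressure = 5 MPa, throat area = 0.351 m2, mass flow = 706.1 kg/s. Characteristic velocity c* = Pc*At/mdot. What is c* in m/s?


c* = 5e6 * 0.351 / 706.1 = 2485 m/s

2485 m/s


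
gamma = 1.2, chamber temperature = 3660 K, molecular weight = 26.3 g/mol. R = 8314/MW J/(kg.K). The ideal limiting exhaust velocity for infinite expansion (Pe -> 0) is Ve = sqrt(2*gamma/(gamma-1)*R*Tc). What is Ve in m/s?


R = 8314 / 26.3 = 316.12 J/(kg.K)
Ve = sqrt(2 * 1.2 / (1.2 - 1) * 316.12 * 3660) = 3726 m/s

3726 m/s


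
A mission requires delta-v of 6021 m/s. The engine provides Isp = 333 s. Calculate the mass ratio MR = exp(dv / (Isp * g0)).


Ve = 333 * 9.81 = 3266.73 m/s
MR = exp(6021 / 3266.73) = 6.316

6.316


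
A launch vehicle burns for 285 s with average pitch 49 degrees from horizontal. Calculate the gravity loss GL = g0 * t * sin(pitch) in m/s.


GL = 9.81 * 285 * sin(49 deg) = 2110 m/s

2110 m/s


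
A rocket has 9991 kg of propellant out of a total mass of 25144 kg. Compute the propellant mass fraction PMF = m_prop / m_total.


PMF = 9991 / 25144 = 0.397

0.397


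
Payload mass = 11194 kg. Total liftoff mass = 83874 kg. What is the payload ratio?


PR = 11194 / 83874 = 0.1335

0.1335


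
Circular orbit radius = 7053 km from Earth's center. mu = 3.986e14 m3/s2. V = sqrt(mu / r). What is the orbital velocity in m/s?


V = sqrt(3.986e14 / 7053000) = 7518 m/s

7518 m/s


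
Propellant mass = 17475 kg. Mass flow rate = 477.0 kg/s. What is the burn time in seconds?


tb = 17475 / 477.0 = 36.6 s

36.6 s


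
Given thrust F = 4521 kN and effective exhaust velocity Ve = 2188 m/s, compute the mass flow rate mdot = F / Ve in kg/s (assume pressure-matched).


mdot = F / Ve = 4521000 / 2188 = 2066.3 kg/s

2066.3 kg/s


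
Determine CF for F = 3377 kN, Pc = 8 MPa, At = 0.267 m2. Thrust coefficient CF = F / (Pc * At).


CF = 3377000 / (8e6 * 0.267) = 1.58

1.58


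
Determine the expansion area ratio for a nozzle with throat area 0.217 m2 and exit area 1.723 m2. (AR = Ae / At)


AR = 1.723 / 0.217 = 7.9

7.9


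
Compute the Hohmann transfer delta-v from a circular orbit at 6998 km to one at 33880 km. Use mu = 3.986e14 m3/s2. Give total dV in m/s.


V1 = sqrt(mu/r1) = 7547.13 m/s
dV1 = V1*(sqrt(2*r2/(r1+r2)) - 1) = 2169.68 m/s
V2 = sqrt(mu/r2) = 3430.02 m/s
dV2 = V2*(1 - sqrt(2*r1/(r1+r2))) = 1422.99 m/s
Total dV = 3593 m/s

3593 m/s


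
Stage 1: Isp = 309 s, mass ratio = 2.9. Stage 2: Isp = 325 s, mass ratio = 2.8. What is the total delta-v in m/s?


dV1 = 309 * 9.81 * ln(2.9) = 3227.4 m/s
dV2 = 325 * 9.81 * ln(2.8) = 3282.7 m/s
Total dV = 3227.4 + 3282.7 = 6510.1 m/s ~ 6510 m/s

6510 m/s


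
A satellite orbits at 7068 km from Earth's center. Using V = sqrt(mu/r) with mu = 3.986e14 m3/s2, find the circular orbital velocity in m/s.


V = sqrt(3.986e14 / 7068000) = 7510 m/s

7510 m/s


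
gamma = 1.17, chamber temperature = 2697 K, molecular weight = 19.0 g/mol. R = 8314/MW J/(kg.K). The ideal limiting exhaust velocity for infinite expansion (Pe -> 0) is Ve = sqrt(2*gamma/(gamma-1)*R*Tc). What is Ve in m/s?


R = 8314 / 19.0 = 437.58 J/(kg.K)
Ve = sqrt(2 * 1.17 / (1.17 - 1) * 437.58 * 2697) = 4030 m/s

4030 m/s


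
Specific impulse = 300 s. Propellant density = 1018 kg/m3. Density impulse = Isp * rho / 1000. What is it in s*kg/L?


rho*Isp = 300 * 1018 / 1000 = 305 s*kg/L

305 s*kg/L


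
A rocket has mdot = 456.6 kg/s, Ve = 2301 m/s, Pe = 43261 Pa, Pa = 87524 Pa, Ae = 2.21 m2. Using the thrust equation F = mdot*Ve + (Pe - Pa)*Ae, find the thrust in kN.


F = 456.6 * 2301 + (43261 - 87524) * 2.21 = 952815.0 N = 952.8 kN

952.8 kN


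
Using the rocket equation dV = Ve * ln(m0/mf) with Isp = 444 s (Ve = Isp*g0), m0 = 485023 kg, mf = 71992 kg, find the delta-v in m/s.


Ve = 444 * 9.81 = 4355.64 m/s
dV = 4355.64 * ln(485023/71992) = 8309 m/s

8309 m/s


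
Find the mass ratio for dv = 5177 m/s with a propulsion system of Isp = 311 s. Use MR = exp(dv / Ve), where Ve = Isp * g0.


Ve = 311 * 9.81 = 3050.91 m/s
MR = exp(5177 / 3050.91) = 5.457

5.457


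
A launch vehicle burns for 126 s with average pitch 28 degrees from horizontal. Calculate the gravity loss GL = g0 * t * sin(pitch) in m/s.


GL = 9.81 * 126 * sin(28 deg) = 580 m/s

580 m/s


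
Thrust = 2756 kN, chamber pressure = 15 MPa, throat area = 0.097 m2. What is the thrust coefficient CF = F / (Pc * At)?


CF = 2756000 / (15e6 * 0.097) = 1.89

1.89


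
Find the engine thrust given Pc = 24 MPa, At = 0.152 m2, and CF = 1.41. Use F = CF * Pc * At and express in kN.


F = 1.41 * 24e6 * 0.152 = 5.1437e+06 N = 5143.7 kN

5143.7 kN


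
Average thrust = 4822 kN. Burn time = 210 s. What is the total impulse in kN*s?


It = 4822 * 210 = 1012620 kN*s

1012620 kN*s


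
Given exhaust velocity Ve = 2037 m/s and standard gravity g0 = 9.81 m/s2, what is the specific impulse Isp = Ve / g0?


Isp = Ve / g0 = 2037 / 9.81 = 207.6 s

207.6 s


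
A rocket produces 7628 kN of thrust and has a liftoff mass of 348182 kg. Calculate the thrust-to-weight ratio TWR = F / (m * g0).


TWR = 7628000 / (348182 * 9.81) = 2.23

2.23


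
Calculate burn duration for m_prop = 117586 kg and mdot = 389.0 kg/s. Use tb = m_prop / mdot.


tb = 117586 / 389.0 = 302.3 s

302.3 s


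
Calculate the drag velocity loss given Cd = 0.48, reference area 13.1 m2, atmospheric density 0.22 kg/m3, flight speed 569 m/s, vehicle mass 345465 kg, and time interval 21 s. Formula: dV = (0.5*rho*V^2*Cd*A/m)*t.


D = 0.5 * 0.22 * 569^2 * 0.48 * 13.1 = 223939.01 N
a = 223939.01 / 345465 = 0.6482 m/s2
dV = 0.6482 * 21 = 13.6 m/s

13.6 m/s


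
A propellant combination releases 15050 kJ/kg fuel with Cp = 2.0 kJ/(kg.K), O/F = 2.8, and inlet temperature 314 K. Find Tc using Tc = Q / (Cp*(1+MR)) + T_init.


Tc = 15050 / (2.0 * (1 + 2.8)) + 314 = 2294 K

2294 K


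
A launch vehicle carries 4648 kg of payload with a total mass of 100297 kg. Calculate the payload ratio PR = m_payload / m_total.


PR = 4648 / 100297 = 0.0463

0.0463


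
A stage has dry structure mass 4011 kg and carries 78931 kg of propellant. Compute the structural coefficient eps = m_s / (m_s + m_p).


eps = 4011 / (4011 + 78931) = 0.0484

0.0484


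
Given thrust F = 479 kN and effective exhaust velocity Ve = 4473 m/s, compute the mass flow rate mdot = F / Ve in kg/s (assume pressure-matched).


mdot = F / Ve = 479000 / 4473 = 107.1 kg/s

107.1 kg/s


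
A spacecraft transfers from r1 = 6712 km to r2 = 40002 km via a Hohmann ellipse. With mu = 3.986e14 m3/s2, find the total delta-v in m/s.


V1 = sqrt(mu/r1) = 7706.24 m/s
dV1 = V1*(sqrt(2*r2/(r1+r2)) - 1) = 2378.74 m/s
V2 = sqrt(mu/r2) = 3156.66 m/s
dV2 = V2*(1 - sqrt(2*r1/(r1+r2))) = 1464.49 m/s
Total dV = 3843 m/s

3843 m/s


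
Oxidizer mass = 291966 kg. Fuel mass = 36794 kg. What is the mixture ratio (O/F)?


MR = 291966 / 36794 = 7.94

7.94


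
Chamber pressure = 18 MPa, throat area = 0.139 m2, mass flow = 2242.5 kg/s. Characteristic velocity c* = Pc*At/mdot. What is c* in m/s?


c* = 18e6 * 0.139 / 2242.5 = 1116 m/s

1116 m/s


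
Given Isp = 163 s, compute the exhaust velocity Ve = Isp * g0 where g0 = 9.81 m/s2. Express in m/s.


Ve = Isp * g0 = 163 * 9.81 = 1599.0 m/s

1599.0 m/s


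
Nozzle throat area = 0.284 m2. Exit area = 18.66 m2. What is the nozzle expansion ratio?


AR = 18.66 / 0.284 = 65.7

65.7


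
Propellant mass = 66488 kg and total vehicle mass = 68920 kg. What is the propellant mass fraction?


PMF = 66488 / 68920 = 0.965

0.965


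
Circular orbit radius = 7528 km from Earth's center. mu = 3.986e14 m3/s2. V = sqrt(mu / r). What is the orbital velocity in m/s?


V = sqrt(3.986e14 / 7528000) = 7277 m/s

7277 m/s


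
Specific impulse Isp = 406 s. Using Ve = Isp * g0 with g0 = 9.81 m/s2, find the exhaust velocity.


Ve = Isp * g0 = 406 * 9.81 = 3982.9 m/s

3982.9 m/s


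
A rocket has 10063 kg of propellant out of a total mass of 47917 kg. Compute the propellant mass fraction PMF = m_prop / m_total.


PMF = 10063 / 47917 = 0.21

0.21


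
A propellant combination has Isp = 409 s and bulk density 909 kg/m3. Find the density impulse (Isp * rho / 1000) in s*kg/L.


rho*Isp = 409 * 909 / 1000 = 372 s*kg/L

372 s*kg/L


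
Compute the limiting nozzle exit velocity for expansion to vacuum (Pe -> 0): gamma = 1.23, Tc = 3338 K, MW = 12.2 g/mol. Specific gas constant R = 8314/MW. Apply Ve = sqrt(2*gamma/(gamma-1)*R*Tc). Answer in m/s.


R = 8314 / 12.2 = 681.48 J/(kg.K)
Ve = sqrt(2 * 1.23 / (1.23 - 1) * 681.48 * 3338) = 4933 m/s

4933 m/s


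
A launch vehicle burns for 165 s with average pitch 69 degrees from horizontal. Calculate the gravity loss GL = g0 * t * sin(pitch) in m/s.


GL = 9.81 * 165 * sin(69 deg) = 1511 m/s

1511 m/s


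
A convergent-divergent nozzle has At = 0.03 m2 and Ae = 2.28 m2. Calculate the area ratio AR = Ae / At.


AR = 2.28 / 0.03 = 76.0

76.0


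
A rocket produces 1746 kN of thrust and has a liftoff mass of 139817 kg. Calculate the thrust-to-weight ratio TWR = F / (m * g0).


TWR = 1746000 / (139817 * 9.81) = 1.27

1.27


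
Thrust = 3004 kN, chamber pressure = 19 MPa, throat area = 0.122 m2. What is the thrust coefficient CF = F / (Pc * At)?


CF = 3004000 / (19e6 * 0.122) = 1.3

1.3


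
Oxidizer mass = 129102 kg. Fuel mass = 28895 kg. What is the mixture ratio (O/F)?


MR = 129102 / 28895 = 4.47

4.47


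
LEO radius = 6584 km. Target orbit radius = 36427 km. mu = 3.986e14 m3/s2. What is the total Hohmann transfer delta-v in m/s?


V1 = sqrt(mu/r1) = 7780.79 m/s
dV1 = V1*(sqrt(2*r2/(r1+r2)) - 1) = 2345.74 m/s
V2 = sqrt(mu/r2) = 3307.93 m/s
dV2 = V2*(1 - sqrt(2*r1/(r1+r2))) = 1477.61 m/s
Total dV = 3823 m/s

3823 m/s


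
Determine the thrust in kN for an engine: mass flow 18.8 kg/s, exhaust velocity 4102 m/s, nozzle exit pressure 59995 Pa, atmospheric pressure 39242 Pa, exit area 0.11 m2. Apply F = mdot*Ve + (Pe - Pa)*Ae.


F = 18.8 * 4102 + (59995 - 39242) * 0.11 = 79400.0 N = 79.4 kN

79.4 kN


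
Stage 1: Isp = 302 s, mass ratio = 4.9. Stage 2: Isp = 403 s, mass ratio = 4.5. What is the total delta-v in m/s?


dV1 = 302 * 9.81 * ln(4.9) = 4708.3 m/s
dV2 = 403 * 9.81 * ln(4.5) = 5946.3 m/s
Total dV = 4708.3 + 5946.3 = 10654.6 m/s ~ 10655 m/s

10655 m/s


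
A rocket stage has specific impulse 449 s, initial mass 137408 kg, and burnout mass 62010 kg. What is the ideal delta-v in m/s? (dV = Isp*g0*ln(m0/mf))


Ve = 449 * 9.81 = 4404.69 m/s
dV = 4404.69 * ln(137408/62010) = 3505 m/s

3505 m/s


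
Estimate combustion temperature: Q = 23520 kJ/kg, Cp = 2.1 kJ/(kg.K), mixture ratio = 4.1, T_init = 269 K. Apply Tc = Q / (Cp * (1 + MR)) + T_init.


Tc = 23520 / (2.1 * (1 + 4.1)) + 269 = 2465 K

2465 K


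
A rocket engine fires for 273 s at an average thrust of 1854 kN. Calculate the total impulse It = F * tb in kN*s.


It = 1854 * 273 = 506142 kN*s

506142 kN*s


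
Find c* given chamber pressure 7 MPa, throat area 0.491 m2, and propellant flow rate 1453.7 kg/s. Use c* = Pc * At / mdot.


c* = 7e6 * 0.491 / 1453.7 = 2364 m/s

2364 m/s


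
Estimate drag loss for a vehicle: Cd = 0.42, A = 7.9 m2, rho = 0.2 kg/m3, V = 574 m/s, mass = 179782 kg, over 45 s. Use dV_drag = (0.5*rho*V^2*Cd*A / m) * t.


D = 0.5 * 0.2 * 574^2 * 0.42 * 7.9 = 109320.14 N
a = 109320.14 / 179782 = 0.6081 m/s2
dV = 0.6081 * 45 = 27.4 m/s

27.4 m/s


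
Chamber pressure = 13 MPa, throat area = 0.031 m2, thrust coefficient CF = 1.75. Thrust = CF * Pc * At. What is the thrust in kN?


F = 1.75 * 13e6 * 0.031 = 705250.0 N = 705.2 kN

705.2 kN


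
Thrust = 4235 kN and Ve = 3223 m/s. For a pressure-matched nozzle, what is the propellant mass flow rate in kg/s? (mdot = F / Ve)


mdot = F / Ve = 4235000 / 3223 = 1314.0 kg/s

1314.0 kg/s


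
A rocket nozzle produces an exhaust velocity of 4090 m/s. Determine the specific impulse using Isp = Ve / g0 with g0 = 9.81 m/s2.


Isp = Ve / g0 = 4090 / 9.81 = 416.9 s

416.9 s


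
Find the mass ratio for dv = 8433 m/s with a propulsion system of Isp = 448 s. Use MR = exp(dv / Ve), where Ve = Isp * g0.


Ve = 448 * 9.81 = 4394.88 m/s
MR = exp(8433 / 4394.88) = 6.813

6.813


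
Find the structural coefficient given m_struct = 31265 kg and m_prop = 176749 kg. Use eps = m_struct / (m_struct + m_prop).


eps = 31265 / (31265 + 176749) = 0.1503

0.1503


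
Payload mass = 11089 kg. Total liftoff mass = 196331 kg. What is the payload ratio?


PR = 11089 / 196331 = 0.0565

0.0565


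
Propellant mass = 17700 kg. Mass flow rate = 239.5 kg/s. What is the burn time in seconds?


tb = 17700 / 239.5 = 73.9 s

73.9 s


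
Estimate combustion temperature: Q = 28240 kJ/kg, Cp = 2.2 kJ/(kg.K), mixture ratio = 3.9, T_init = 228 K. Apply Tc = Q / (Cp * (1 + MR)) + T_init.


Tc = 28240 / (2.2 * (1 + 3.9)) + 228 = 2848 K

2848 K


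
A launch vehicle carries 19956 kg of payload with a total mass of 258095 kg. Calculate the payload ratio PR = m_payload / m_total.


PR = 19956 / 258095 = 0.0773

0.0773


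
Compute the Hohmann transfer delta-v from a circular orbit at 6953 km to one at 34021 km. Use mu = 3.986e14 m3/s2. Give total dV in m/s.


V1 = sqrt(mu/r1) = 7571.51 m/s
dV1 = V1*(sqrt(2*r2/(r1+r2)) - 1) = 2185.5 m/s
V2 = sqrt(mu/r2) = 3422.91 m/s
dV2 = V2*(1 - sqrt(2*r1/(r1+r2))) = 1428.83 m/s
Total dV = 3614 m/s

3614 m/s


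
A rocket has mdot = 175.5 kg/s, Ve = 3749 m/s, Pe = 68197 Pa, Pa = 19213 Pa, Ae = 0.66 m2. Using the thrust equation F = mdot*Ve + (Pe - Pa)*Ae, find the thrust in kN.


F = 175.5 * 3749 + (68197 - 19213) * 0.66 = 690279.0 N = 690.3 kN

690.3 kN


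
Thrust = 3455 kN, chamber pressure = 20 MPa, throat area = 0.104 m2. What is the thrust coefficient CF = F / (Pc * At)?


CF = 3455000 / (20e6 * 0.104) = 1.66

1.66


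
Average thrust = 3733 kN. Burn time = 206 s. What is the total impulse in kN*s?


It = 3733 * 206 = 768998 kN*s

768998 kN*s


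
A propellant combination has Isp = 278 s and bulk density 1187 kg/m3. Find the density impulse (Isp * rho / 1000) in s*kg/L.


rho*Isp = 278 * 1187 / 1000 = 330 s*kg/L

330 s*kg/L


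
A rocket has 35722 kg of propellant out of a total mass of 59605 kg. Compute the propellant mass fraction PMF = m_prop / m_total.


PMF = 35722 / 59605 = 0.599

0.599


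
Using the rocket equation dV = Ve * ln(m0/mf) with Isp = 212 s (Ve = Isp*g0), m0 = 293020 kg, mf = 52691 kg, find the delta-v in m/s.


Ve = 212 * 9.81 = 2079.72 m/s
dV = 2079.72 * ln(293020/52691) = 3568 m/s

3568 m/s


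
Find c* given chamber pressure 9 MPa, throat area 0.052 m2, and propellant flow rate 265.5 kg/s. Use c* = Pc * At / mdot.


c* = 9e6 * 0.052 / 265.5 = 1763 m/s

1763 m/s


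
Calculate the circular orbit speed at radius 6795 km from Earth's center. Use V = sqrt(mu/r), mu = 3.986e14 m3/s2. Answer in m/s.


V = sqrt(3.986e14 / 6795000) = 7659 m/s

7659 m/s


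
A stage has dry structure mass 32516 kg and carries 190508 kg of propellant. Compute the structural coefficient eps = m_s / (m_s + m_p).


eps = 32516 / (32516 + 190508) = 0.1458

0.1458


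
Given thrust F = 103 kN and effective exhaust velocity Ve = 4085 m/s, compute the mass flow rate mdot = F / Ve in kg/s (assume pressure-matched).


mdot = F / Ve = 103000 / 4085 = 25.2 kg/s

25.2 kg/s


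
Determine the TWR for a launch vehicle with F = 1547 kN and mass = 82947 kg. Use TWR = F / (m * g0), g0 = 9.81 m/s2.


TWR = 1547000 / (82947 * 9.81) = 1.9

1.9


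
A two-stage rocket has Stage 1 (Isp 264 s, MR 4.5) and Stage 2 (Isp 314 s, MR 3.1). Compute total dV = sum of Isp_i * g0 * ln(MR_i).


dV1 = 264 * 9.81 * ln(4.5) = 3895.3 m/s
dV2 = 314 * 9.81 * ln(3.1) = 3485.1 m/s
Total dV = 3895.3 + 3485.1 = 7380.4 m/s ~ 7380 m/s

7380 m/s


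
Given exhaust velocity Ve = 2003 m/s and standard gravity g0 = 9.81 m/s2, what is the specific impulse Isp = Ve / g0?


Isp = Ve / g0 = 2003 / 9.81 = 204.2 s

204.2 s


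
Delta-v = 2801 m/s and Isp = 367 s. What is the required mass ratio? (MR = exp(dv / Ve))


Ve = 367 * 9.81 = 3600.27 m/s
MR = exp(2801 / 3600.27) = 2.177

2.177


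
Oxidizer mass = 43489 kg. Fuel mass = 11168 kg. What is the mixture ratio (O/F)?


MR = 43489 / 11168 = 3.89

3.89


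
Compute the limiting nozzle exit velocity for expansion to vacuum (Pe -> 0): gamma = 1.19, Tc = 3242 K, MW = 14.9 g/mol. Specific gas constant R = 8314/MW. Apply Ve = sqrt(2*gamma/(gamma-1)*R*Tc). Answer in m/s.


R = 8314 / 14.9 = 557.99 J/(kg.K)
Ve = sqrt(2 * 1.19 / (1.19 - 1) * 557.99 * 3242) = 4760 m/s

4760 m/s


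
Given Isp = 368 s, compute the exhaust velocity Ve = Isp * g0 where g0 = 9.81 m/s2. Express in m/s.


Ve = Isp * g0 = 368 * 9.81 = 3610.1 m/s

3610.1 m/s


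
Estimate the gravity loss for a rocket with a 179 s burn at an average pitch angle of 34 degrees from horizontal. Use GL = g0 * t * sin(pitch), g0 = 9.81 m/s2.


GL = 9.81 * 179 * sin(34 deg) = 982 m/s

982 m/s


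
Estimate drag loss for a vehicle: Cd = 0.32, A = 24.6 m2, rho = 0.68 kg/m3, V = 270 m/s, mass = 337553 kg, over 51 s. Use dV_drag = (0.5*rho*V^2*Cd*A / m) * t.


D = 0.5 * 0.68 * 270^2 * 0.32 * 24.6 = 195115.39 N
a = 195115.39 / 337553 = 0.578 m/s2
dV = 0.578 * 51 = 29.5 m/s

29.5 m/s


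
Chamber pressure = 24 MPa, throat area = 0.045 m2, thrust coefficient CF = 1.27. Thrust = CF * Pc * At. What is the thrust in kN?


F = 1.27 * 24e6 * 0.045 = 1.3716e+06 N = 1371.6 kN

1371.6 kN


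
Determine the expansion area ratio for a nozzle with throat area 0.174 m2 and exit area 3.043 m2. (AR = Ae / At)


AR = 3.043 / 0.174 = 17.5

17.5


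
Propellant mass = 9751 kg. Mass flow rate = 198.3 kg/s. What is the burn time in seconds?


tb = 9751 / 198.3 = 49.2 s

49.2 s


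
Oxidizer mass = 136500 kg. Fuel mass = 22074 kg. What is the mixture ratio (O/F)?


MR = 136500 / 22074 = 6.18

6.18


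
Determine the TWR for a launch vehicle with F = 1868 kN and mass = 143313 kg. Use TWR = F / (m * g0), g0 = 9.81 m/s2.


TWR = 1868000 / (143313 * 9.81) = 1.33

1.33


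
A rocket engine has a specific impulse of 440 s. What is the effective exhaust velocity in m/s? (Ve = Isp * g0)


Ve = Isp * g0 = 440 * 9.81 = 4316.4 m/s

4316.4 m/s


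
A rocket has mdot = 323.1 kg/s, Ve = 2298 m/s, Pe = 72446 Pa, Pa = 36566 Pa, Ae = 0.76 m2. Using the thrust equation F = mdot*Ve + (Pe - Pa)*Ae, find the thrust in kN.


F = 323.1 * 2298 + (72446 - 36566) * 0.76 = 769753.0 N = 769.8 kN

769.8 kN


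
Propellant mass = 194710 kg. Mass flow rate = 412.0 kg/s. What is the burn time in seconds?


tb = 194710 / 412.0 = 472.6 s

472.6 s


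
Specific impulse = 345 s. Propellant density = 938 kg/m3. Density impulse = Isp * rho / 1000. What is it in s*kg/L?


rho*Isp = 345 * 938 / 1000 = 324 s*kg/L

324 s*kg/L


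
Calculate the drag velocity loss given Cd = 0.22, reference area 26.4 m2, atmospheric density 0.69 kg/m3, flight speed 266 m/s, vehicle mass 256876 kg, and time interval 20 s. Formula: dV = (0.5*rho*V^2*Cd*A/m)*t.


D = 0.5 * 0.69 * 266^2 * 0.22 * 26.4 = 141778.04 N
a = 141778.04 / 256876 = 0.5519 m/s2
dV = 0.5519 * 20 = 11.0 m/s

11.0 m/s


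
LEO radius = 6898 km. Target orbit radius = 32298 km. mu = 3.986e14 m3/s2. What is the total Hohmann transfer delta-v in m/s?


V1 = sqrt(mu/r1) = 7601.64 m/s
dV1 = V1*(sqrt(2*r2/(r1+r2)) - 1) = 2157.0 m/s
V2 = sqrt(mu/r2) = 3513.02 m/s
dV2 = V2*(1 - sqrt(2*r1/(r1+r2))) = 1428.84 m/s
Total dV = 3586 m/s

3586 m/s


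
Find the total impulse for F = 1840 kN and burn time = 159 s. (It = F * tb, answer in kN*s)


It = 1840 * 159 = 292560 kN*s

292560 kN*s


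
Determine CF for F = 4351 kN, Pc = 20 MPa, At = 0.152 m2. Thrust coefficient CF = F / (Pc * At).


CF = 4351000 / (20e6 * 0.152) = 1.43

1.43


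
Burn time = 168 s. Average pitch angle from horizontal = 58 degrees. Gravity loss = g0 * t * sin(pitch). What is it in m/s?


GL = 9.81 * 168 * sin(58 deg) = 1398 m/s

1398 m/s


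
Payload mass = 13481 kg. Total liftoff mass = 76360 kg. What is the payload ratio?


PR = 13481 / 76360 = 0.1765

0.1765


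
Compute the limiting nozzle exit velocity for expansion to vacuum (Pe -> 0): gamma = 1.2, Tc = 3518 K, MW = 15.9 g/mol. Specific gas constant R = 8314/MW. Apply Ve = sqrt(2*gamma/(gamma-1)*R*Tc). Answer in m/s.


R = 8314 / 15.9 = 522.89 J/(kg.K)
Ve = sqrt(2 * 1.2 / (1.2 - 1) * 522.89 * 3518) = 4698 m/s

4698 m/s


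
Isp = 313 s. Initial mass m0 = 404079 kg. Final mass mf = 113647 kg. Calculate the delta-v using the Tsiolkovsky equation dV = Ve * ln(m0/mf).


Ve = 313 * 9.81 = 3070.53 m/s
dV = 3070.53 * ln(404079/113647) = 3895 m/s

3895 m/s


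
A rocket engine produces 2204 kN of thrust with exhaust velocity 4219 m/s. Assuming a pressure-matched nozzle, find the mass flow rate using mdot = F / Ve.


mdot = F / Ve = 2204000 / 4219 = 522.4 kg/s

522.4 kg/s


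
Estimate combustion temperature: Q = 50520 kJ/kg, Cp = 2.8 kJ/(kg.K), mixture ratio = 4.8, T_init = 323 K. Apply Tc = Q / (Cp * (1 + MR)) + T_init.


Tc = 50520 / (2.8 * (1 + 4.8)) + 323 = 3434 K

3434 K


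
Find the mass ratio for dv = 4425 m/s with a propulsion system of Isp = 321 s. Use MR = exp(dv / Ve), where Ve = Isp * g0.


Ve = 321 * 9.81 = 3149.01 m/s
MR = exp(4425 / 3149.01) = 4.076

4.076


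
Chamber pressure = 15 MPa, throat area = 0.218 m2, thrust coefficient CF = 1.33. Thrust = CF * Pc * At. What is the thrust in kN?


F = 1.33 * 15e6 * 0.218 = 4.3491e+06 N = 4349.1 kN

4349.1 kN


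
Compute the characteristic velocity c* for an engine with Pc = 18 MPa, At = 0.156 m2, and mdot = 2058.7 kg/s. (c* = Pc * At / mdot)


c* = 18e6 * 0.156 / 2058.7 = 1364 m/s

1364 m/s


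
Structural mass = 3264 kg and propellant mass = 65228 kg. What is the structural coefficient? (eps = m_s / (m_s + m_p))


eps = 3264 / (3264 + 65228) = 0.0477

0.0477


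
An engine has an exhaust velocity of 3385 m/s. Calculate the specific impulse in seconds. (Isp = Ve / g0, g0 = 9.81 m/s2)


Isp = Ve / g0 = 3385 / 9.81 = 345.1 s

345.1 s


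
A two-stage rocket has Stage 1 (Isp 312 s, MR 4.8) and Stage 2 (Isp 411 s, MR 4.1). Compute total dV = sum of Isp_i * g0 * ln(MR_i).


dV1 = 312 * 9.81 * ln(4.8) = 4801.1 m/s
dV2 = 411 * 9.81 * ln(4.1) = 5689.0 m/s
Total dV = 4801.1 + 5689.0 = 10490.1 m/s ~ 10490 m/s

10490 m/s


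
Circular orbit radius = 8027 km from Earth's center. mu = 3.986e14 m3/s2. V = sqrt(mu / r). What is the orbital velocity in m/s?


V = sqrt(3.986e14 / 8027000) = 7047 m/s

7047 m/s


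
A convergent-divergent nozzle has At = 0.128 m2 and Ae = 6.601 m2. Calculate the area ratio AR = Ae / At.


AR = 6.601 / 0.128 = 51.6

51.6


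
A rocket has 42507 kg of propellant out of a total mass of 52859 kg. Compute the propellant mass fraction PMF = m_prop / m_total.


PMF = 42507 / 52859 = 0.804

0.804


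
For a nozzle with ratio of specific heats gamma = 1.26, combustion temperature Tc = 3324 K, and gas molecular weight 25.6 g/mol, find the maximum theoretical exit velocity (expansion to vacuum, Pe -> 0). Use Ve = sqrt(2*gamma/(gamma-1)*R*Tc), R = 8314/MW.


R = 8314 / 25.6 = 324.77 J/(kg.K)
Ve = sqrt(2 * 1.26 / (1.26 - 1) * 324.77 * 3324) = 3235 m/s

3235 m/s


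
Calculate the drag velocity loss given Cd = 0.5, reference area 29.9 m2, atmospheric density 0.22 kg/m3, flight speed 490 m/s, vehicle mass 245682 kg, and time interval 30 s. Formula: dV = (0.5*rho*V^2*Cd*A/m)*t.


D = 0.5 * 0.22 * 490^2 * 0.5 * 29.9 = 394844.45 N
a = 394844.45 / 245682 = 1.6071 m/s2
dV = 1.6071 * 30 = 48.2 m/s

48.2 m/s


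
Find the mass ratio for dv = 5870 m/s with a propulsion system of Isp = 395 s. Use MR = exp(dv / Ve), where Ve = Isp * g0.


Ve = 395 * 9.81 = 3874.95 m/s
MR = exp(5870 / 3874.95) = 4.549

4.549


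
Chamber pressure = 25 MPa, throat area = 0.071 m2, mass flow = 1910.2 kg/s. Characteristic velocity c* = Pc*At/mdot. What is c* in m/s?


c* = 25e6 * 0.071 / 1910.2 = 929 m/s

929 m/s


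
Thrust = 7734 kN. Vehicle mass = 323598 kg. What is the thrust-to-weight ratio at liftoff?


TWR = 7734000 / (323598 * 9.81) = 2.44

2.44


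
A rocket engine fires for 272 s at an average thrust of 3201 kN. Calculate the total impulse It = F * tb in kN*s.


It = 3201 * 272 = 870672 kN*s

870672 kN*s


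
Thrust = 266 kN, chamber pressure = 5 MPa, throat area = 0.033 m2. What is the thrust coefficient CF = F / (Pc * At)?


CF = 266000 / (5e6 * 0.033) = 1.61

1.61


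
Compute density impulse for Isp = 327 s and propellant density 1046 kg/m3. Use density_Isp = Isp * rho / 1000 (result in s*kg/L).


rho*Isp = 327 * 1046 / 1000 = 342 s*kg/L

342 s*kg/L


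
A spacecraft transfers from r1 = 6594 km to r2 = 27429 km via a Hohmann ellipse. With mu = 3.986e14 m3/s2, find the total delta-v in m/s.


V1 = sqrt(mu/r1) = 7774.89 m/s
dV1 = V1*(sqrt(2*r2/(r1+r2)) - 1) = 2097.63 m/s
V2 = sqrt(mu/r2) = 3812.09 m/s
dV2 = V2*(1 - sqrt(2*r1/(r1+r2))) = 1438.72 m/s
Total dV = 3536 m/s

3536 m/s


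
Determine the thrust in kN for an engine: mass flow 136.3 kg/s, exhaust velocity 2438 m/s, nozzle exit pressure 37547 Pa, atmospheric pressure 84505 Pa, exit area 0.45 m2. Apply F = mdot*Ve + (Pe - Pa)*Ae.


F = 136.3 * 2438 + (37547 - 84505) * 0.45 = 311168.0 N = 311.2 kN

311.2 kN


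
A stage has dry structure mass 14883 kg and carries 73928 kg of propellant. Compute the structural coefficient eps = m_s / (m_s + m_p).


eps = 14883 / (14883 + 73928) = 0.1676

0.1676


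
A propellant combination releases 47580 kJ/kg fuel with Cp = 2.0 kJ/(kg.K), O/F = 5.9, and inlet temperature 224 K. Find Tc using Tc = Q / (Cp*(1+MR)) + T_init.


Tc = 47580 / (2.0 * (1 + 5.9)) + 224 = 3672 K

3672 K


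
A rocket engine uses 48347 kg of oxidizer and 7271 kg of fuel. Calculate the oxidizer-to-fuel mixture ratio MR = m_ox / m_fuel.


MR = 48347 / 7271 = 6.65

6.65


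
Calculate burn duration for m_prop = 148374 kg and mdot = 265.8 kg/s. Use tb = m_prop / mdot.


tb = 148374 / 265.8 = 558.2 s

558.2 s


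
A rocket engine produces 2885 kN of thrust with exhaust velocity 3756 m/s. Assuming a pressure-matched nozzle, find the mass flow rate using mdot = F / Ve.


mdot = F / Ve = 2885000 / 3756 = 768.1 kg/s

768.1 kg/s


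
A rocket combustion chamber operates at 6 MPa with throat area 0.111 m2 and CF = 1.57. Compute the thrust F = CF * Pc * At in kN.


F = 1.57 * 6e6 * 0.111 = 1.0456e+06 N = 1045.6 kN

1045.6 kN


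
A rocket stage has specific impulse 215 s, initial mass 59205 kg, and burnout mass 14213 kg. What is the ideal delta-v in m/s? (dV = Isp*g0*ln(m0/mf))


Ve = 215 * 9.81 = 2109.15 m/s
dV = 2109.15 * ln(59205/14213) = 3009 m/s

3009 m/s


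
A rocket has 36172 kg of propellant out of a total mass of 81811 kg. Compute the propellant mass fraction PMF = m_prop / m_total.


PMF = 36172 / 81811 = 0.442

0.442


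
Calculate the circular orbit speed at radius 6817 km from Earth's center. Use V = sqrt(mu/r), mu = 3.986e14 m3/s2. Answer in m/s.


V = sqrt(3.986e14 / 6817000) = 7647 m/s

7647 m/s


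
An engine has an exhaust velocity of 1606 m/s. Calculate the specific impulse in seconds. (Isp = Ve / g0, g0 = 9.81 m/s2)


Isp = Ve / g0 = 1606 / 9.81 = 163.7 s

163.7 s


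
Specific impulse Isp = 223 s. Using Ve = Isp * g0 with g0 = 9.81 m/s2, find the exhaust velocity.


Ve = Isp * g0 = 223 * 9.81 = 2187.6 m/s

2187.6 m/s


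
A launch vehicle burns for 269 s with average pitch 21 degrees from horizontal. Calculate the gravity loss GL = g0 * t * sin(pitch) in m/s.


GL = 9.81 * 269 * sin(21 deg) = 946 m/s

946 m/s


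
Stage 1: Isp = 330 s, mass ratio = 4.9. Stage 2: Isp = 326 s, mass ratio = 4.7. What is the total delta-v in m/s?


dV1 = 330 * 9.81 * ln(4.9) = 5144.8 m/s
dV2 = 326 * 9.81 * ln(4.7) = 4949.2 m/s
Total dV = 5144.8 + 4949.2 = 10094.0 m/s ~ 10094 m/s

10094 m/s


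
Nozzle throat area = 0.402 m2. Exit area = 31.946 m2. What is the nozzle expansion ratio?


AR = 31.946 / 0.402 = 79.5

79.5


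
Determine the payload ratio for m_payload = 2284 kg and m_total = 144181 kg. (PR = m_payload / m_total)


PR = 2284 / 144181 = 0.0158

0.0158


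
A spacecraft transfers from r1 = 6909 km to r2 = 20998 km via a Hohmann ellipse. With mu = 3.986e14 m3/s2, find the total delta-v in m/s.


V1 = sqrt(mu/r1) = 7595.58 m/s
dV1 = V1*(sqrt(2*r2/(r1+r2)) - 1) = 1722.11 m/s
V2 = sqrt(mu/r2) = 4356.92 m/s
dV2 = V2*(1 - sqrt(2*r1/(r1+r2))) = 1291.11 m/s
Total dV = 3013 m/s

3013 m/s


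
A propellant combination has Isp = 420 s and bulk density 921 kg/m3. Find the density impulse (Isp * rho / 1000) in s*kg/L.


rho*Isp = 420 * 921 / 1000 = 387 s*kg/L

387 s*kg/L


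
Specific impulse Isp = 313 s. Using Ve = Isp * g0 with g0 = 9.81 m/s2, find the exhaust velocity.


Ve = Isp * g0 = 313 * 9.81 = 3070.5 m/s

3070.5 m/s


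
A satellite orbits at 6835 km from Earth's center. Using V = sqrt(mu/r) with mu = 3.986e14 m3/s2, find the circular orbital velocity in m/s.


V = sqrt(3.986e14 / 6835000) = 7637 m/s

7637 m/s


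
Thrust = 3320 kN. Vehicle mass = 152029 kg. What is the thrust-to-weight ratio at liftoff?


TWR = 3320000 / (152029 * 9.81) = 2.23

2.23


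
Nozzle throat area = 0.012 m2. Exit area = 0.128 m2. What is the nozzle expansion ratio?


AR = 0.128 / 0.012 = 10.7

10.7


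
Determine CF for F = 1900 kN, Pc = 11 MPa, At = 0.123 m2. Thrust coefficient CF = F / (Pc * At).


CF = 1900000 / (11e6 * 0.123) = 1.4

1.4


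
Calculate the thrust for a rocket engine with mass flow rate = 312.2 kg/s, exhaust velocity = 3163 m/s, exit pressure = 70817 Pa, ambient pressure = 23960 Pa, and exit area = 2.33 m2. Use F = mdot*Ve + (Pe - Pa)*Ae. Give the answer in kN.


F = 312.2 * 3163 + (70817 - 23960) * 2.33 = 1.0967e+06 N = 1096.7 kN

1096.7 kN
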